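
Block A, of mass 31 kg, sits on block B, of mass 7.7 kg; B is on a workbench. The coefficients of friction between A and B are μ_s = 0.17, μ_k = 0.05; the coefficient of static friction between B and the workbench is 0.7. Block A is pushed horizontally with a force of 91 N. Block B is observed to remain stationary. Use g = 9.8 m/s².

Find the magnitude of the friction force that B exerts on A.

The normal force B exerts on A is simply A's weight, N₁ = 303.8 N.
Maximum static friction on A from B: μ_s N₁ = 0.17×303.8 = 51.65 N.
Since P = 91 N > 51.65 N, A slides on B; the A–B friction is kinetic: f₁ = μ_k N₁ = 0.05×303.8 = 15.2 N.
By Newton's third law B feels 15.2 N forward from A. With B stationary, the floor's static friction on B balances it: f₂ = 15.2 N (well within μ_s(m_A+m_B)g = 265.5 N).

f ≈ 15.2 N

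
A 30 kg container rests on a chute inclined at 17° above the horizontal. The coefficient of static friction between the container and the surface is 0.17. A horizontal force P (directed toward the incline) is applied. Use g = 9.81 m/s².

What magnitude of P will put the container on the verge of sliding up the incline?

At impending motion up the slope, friction acts down-slope at its limit: f = μ_s N.
Perpendicular to the incline: N = m g cos θ + P sin θ.
Along the incline: P cos θ = m g sin θ + μ_s N = m g sin θ + μ_s (m g cos θ + P sin θ).
Solving, P (cos θ − μ_s sin θ) = m g (sin θ + μ_s cos θ), so P = 30×9.81×(sin 17° + 0.17 cos 17°)/(cos 17° − 0.17 sin 17°) = 294×0.4549/0.9066 = 148 N.

P ≈ 148 N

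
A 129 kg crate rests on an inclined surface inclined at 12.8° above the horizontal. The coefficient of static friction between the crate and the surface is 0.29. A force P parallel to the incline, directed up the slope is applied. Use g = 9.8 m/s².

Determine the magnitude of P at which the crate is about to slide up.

At impending motion up the slope, friction acts down-slope at its limit: f = μ_s N.
P is parallel to the surface, so N = m g cos θ = 1230 N.
Along the incline: P = m g sin θ + μ_s N = 280 + 0.29×1230 = 638 N.

P ≈ 638 N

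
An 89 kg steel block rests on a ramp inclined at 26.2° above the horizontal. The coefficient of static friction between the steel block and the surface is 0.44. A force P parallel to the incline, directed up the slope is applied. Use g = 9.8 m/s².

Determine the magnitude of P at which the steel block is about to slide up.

At impending motion up the slope, friction acts down-slope at its limit: f = μ_s N.
P is parallel to the surface, so N = m g cos θ = 783 N.
Along the incline: P = m g sin θ + μ_s N = 385 + 0.44×783 = 729 N.

P ≈ 729 N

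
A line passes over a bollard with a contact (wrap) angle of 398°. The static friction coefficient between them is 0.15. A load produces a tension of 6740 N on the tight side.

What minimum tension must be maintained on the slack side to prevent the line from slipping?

T_min ≈ 2380 N

Capstan equation at impending slip: T_tight/T_slack = e^{μβ}.
β = 398° = 6.946 rad; e^{μβ} = e^{0.15×6.946} = 2.835.
T_slack = T_tight / e^{μβ} = 6740 / 2.835 = 2380 N.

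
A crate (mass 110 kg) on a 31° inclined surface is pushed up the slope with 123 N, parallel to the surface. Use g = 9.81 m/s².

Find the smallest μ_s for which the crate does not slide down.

μ_s,min ≈ 0.468

N = m g cos θ = 925 N.
Friction must make up the shortfall along the incline: f = m g sin θ − P = 555.8 − 123 = 432.8 N.
At the threshold f = μ_s N, so μ_s,min = 432.8/925 = 0.468.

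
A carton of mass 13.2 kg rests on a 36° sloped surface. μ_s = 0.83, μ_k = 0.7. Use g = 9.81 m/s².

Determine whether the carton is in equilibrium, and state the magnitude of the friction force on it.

f ≈ 76.1 N

N = m g cos θ = 105 N.
Down-slope weight component: m g sin θ = 76.1 N.
μ_s N = 87 N.
76.1 ≤ 87 N, so it stays put; friction = 76.1 N.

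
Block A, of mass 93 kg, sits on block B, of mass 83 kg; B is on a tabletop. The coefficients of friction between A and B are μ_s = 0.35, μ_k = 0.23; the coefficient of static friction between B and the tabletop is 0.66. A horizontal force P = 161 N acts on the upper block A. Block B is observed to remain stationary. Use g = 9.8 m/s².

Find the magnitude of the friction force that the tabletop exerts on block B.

Between the blocks, N₁ = m_A g = 911.4 N.
So the A–B interface can sustain at most μ_s N₁ = 319 N of static friction.
Since P = 161 N ≤ 319 N, A does not slip on B; friction on A equals P = 161 N.
B experiences an equal 161 N forward from A (third law). B is in equilibrium, so the floor supplies f₂ = 161 N of static friction (limit μ_s(m_A+m_B)g = 1138 N, not exceeded).

f ≈ 161 N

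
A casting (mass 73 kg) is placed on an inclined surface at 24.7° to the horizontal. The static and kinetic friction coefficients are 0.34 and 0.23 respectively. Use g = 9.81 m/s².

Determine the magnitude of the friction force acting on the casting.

f ≈ 150 N (up the incline)

Perpendicular to the surface, N = m g cos θ = 73·9.81·cos 24.7° = 650.6 N.
Along the slope the weight component is m g sin θ = 299.2 N; friction must supply exactly this, acting up-slope.
The static-friction ceiling is μ_s N = 0.34 × 650.6 = 221.2 N.
Since |299.2| > 221.2 N, static friction cannot hold it; the casting slides down the incline and kinetic friction applies: f = μ_k N = 0.23 × 650.6 = 150 N.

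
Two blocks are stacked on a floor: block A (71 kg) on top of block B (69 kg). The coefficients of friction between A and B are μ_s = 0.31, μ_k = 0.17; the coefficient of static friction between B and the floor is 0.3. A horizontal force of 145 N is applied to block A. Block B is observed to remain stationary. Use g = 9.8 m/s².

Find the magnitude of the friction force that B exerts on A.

f ≈ 145 N

The normal force B exerts on A is simply A's weight, N₁ = 695.8 N.
Maximum static friction on A from B: μ_s N₁ = 0.31×695.8 = 215.7 N.
P = 145 N is within that limit, so A and B move together (both at rest); the A–B friction is simply f₁ = P = 145 N.
By Newton's third law B feels 145 N forward from A. With B stationary, the floor's static friction on B balances it: f₂ = 145 N (well within μ_s(m_A+m_B)g = 411.6 N).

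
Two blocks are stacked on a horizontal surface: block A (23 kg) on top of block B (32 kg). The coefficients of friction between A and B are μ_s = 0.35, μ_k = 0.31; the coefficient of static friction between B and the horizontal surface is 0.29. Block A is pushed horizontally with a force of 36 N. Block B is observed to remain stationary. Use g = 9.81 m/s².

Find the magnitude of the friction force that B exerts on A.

f ≈ 36 N

Between the blocks, N₁ = m_A g = 225.6 N.
So the A–B interface can sustain at most μ_s N₁ = 78.97 N of static friction.
P = 36 N is within that limit, so A and B move together (both at rest); the A–B friction is simply f₁ = P = 36 N.
B experiences an equal 36 N forward from A (third law). B is in equilibrium, so the floor supplies f₂ = 36 N of static friction (limit μ_s(m_A+m_B)g = 156.5 N, not exceeded).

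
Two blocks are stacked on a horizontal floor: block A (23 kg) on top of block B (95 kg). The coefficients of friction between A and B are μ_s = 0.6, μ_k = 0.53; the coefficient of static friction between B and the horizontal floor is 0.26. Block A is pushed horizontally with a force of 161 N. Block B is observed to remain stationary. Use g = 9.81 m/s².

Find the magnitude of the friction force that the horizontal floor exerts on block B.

Between the blocks, N₁ = m_A g = 225.6 N.
So the A–B interface can sustain at most μ_s N₁ = 135.4 N of static friction.
P = 161 N exceeds that limit, so A slips over B and the interface friction becomes kinetic: f₁ = μ_k N₁ = 0.53×225.6 = 120 N.
B experiences an equal 120 N forward from A (third law). B is in equilibrium, so the floor supplies f₂ = 120 N of static friction (limit μ_s(m_A+m_B)g = 301 N, not exceeded).

f ≈ 120 N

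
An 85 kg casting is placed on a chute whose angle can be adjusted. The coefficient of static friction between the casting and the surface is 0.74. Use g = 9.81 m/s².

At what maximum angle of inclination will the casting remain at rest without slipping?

θ_max ≈ 36.5°

At the slip threshold, m g sin θ = μ_s · m g cos θ, so tan θ = μ_s.
θ_max = arctan(0.74) = 36.5°.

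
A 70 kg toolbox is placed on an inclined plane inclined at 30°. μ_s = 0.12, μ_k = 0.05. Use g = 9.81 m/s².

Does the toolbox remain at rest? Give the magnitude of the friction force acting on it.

N = m g cos θ = 595 N.
Down-slope weight component: m g sin θ = 343 N.
μ_s N = 71.4 N.
343 > 71.4 N, so it slides; kinetic friction f = μ_k N = 0.05×595 = 29.7 N.

f ≈ 29.7 N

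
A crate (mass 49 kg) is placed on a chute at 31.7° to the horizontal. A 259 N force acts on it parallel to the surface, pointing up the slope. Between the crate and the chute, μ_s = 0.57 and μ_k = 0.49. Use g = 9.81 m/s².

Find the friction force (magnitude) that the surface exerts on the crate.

Normal force: N = m g cos θ = 49 × 9.81 × cos 31.7° = 409 N.
Parallel to the incline, ΣF = 0 gives f = m g sin θ − P = 252.6 − 259 = -6.411 N (up-slope positive).
Static friction can supply at most μ_s N = 233.1 N.
Since |-6.411| ≤ 233.1 N, static friction is sufficient; f equals the required value, not μ_s N.

f ≈ 6.41 N (down the incline)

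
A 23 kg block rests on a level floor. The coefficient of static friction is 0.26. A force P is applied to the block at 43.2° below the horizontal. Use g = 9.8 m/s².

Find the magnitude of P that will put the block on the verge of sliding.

N = m g + P sin α (the push presses the block into the level floor).
At impending slip, P cos α = μ_s N = μ_s (m g + P sin α).
Solving: P (cos α − μ_s sin α) = μ_s m g → P = 0.26×225/(cos 43.2° − 0.26 sin 43.2°) = 58.6/0.551 = 106 N.

P ≈ 106 N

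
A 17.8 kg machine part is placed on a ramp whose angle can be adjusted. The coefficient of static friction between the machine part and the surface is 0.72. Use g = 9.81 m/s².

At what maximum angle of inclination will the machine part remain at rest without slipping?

θ_max ≈ 35.8°

At the slip threshold, m g sin θ = μ_s · m g cos θ, so tan θ = μ_s.
θ_max = arctan(0.72) = 35.8°.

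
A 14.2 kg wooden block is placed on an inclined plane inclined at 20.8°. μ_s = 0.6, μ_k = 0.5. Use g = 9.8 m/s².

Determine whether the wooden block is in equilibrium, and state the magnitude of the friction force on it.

f ≈ 49.4 N

N = m g cos θ = 130 N.
Down-slope weight component: m g sin θ = 49.4 N.
μ_s N = 78.1 N.
49.4 ≤ 78.1 N, so it stays put; friction = 49.4 N.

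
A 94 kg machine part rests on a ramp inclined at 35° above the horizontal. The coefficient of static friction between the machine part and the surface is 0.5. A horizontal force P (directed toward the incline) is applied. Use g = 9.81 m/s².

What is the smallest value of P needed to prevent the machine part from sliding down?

P_min ≈ 137 N

The machine part tends to slide down (tan θ > μ_s), so at the point of impending slip friction acts up-slope at its limit: f = μ_s N.
Perpendicular to the incline: N = m g cos θ + P sin θ.
Along the incline: P cos θ + μ_s N = m g sin θ, i.e. P cos θ + μ_s (m g cos θ + P sin θ) = m g sin θ.
Solving, P (cos θ + μ_s sin θ) = m g (sin θ − μ_s cos θ), so P = 922×0.164/1.106 = 137 N.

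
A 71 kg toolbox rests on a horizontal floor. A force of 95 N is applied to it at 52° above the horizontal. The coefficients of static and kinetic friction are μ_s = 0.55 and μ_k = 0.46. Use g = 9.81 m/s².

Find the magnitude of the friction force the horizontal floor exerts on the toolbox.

f ≈ 58.5 N

The vertical component of P reduces the normal force: N = m g − P sin α = 696.5 − 74.86 = 621.6 N.
The horizontal driving force is P cos α = 58.49 N, so equilibrium needs friction f = 58.49 N.
The static-friction limit is μ_s N = 341.9 N.
58.49 ≤ 341.9 N → static; friction equals the required 58.5 N.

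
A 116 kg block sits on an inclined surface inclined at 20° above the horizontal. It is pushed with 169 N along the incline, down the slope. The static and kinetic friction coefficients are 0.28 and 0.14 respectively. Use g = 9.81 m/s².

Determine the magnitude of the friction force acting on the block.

The normal reaction is N = m g cos θ = 1069 N.
For equilibrium along the incline the friction force must supply f = m g sin θ + P = 389.2 + 169 = 558.2 N (positive meaning up-slope).
Maximum static friction available: μ_s N = 0.28 × 1069 = 299.4 N.
|558.2| exceeds 299.4 N, so the block slips down-slope; friction is kinetic, f = μ_k N = 0.14×1069 = 150 N.

f ≈ 150 N (up the incline)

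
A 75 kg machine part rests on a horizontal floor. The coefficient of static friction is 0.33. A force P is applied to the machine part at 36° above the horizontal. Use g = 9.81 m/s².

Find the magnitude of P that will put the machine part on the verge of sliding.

N = m g − P sin α (the pull lifts the machine part).
At impending slip, P cos α = μ_s N = μ_s (m g − P sin α).
Solving: P (cos α + μ_s sin α) = μ_s m g → P = 0.33×736/(cos 36° + 0.33 sin 36°) = 243/1.003 = 242 N.

P ≈ 242 N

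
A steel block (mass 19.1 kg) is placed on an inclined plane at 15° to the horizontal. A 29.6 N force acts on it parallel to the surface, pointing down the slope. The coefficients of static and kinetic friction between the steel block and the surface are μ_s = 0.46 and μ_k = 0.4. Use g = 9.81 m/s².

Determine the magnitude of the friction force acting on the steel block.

f ≈ 78.1 N (up the incline)

Perpendicular to the surface, N = m g cos θ = 19.1·9.81·cos 15° = 181 N.
Parallel to the incline, ΣF = 0 gives f = m g sin θ + P = 48.5 + 29.6 = 78.1 N (up-slope positive).
The static-friction ceiling is μ_s N = 0.46 × 181 = 83.25 N.
Since |78.1| ≤ 83.25 N, the steel block remains in static equilibrium and friction takes exactly the required value.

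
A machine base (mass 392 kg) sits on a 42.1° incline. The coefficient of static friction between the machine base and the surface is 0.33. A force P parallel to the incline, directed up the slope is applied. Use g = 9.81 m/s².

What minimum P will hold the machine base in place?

P_min ≈ 1640 N

The machine base tends to slide down (tan θ > μ_s), so at the point of impending slip friction acts up-slope at its limit: f = μ_s N.
P is parallel to the surface, so N = m g cos θ = 2850 N.
Along the incline: P + μ_s N = m g sin θ, so P = 2580 − 0.33×2850 = 1640 N.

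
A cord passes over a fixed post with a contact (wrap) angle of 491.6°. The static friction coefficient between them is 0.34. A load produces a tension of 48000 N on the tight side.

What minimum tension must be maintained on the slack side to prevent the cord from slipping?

T_min ≈ 2600 N

Capstan equation at impending slip: T_tight/T_slack = e^{μβ}.
β = 491.6° = 8.58 rad; e^{μβ} = e^{0.34×8.58} = 18.49.
T_slack = T_tight / e^{μβ} = 48000 / 18.49 = 2600 N.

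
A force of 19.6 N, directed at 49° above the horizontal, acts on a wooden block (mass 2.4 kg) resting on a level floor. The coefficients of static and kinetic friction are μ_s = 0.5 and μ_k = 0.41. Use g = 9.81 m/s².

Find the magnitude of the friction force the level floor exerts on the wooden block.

f ≈ 3.59 N

N = m g − P sin α = 23.54 − 19.6×sin 49° = 8.752 N.
For equilibrium, f = P cos α = 19.6×cos 49° = 12.86 N.
The static-friction limit is μ_s N = 4.376 N.
12.86 > 4.376 N → the wooden block slides; f = μ_k N = 0.41×8.752 = 3.59 N.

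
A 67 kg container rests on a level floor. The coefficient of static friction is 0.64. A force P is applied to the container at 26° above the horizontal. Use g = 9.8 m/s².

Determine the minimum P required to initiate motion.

P ≈ 356 N

N = m g − P sin α (the pull lifts the container).
At impending slip, P cos α = μ_s N = μ_s (m g − P sin α).
Solving: P (cos α + μ_s sin α) = μ_s m g → P = 0.64×657/(cos 26° + 0.64 sin 26°) = 420/1.179 = 356 N.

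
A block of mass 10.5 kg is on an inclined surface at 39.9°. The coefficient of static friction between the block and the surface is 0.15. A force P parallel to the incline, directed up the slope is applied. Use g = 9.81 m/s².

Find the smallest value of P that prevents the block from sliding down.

The block tends to slide down (tan θ > μ_s), so at the point of impending slip friction acts up-slope at its limit: f = μ_s N.
P is parallel to the surface, so N = m g cos θ = 79 N.
Along the incline: P + μ_s N = m g sin θ, so P = 66.1 − 0.15×79 = 54.2 N.

P_min ≈ 54.2 N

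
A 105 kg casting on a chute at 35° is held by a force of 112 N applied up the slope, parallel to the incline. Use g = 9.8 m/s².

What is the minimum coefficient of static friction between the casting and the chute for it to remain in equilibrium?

N = m g cos θ = 842.9 N.
Friction must make up the shortfall along the incline: f = m g sin θ − P = 590.2 − 112 = 478.2 N.
At the threshold f = μ_s N, so μ_s,min = 478.2/842.9 = 0.567.

μ_s,min ≈ 0.567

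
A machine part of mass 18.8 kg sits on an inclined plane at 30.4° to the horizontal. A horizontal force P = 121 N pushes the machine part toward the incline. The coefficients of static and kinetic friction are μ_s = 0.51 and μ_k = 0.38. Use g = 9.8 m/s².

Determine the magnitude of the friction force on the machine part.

Normal direction: N = m g cos θ + P sin θ = 220.1 N.
Along the incline, the net driving force (taking up-slope positive) is P cos θ − m g sin θ = 104.4 − 93.23 = 11.13 N, so equilibrium requires friction f = -11.13 N (down-slope).
Maximum static friction: μ_s N = 0.51 × 220.1 = 112.3 N.
|f_req| = 11.13 ≤ 112.3 N → the machine part is in equilibrium; friction equals the required value.

f ≈ 11.1 N (down the incline)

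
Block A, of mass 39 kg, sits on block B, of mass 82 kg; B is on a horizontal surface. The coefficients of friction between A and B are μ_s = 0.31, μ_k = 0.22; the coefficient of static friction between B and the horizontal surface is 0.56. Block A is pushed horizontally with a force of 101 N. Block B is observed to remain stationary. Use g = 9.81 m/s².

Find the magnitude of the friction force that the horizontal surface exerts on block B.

f ≈ 101 N

The normal force B exerts on A is simply A's weight, N₁ = 382.6 N.
So the A–B interface can sustain at most μ_s N₁ = 118.6 N of static friction.
Since P = 101 N ≤ 118.6 N, A does not slip on B; friction on A equals P = 101 N.
B experiences an equal 101 N forward from A (third law). B is in equilibrium, so the floor supplies f₂ = 101 N of static friction (limit μ_s(m_A+m_B)g = 664.7 N, not exceeded).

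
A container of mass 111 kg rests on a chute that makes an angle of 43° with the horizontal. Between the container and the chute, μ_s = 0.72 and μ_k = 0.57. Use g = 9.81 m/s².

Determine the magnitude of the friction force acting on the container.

The normal reaction is N = m g cos θ = 796.4 N.
Along the slope the weight component is m g sin θ = 742.6 N; friction must supply exactly this, acting up-slope.
The static-friction ceiling is μ_s N = 0.72 × 796.4 = 573.4 N.
|742.6| exceeds 573.4 N, so the container slips down-slope; friction is kinetic, f = μ_k N = 0.57×796.4 = 454 N.

f ≈ 454 N (up the incline)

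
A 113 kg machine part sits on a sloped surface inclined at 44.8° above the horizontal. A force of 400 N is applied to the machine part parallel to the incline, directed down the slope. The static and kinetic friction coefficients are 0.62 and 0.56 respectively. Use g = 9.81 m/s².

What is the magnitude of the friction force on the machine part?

Perpendicular to the surface, N = m g cos θ = 113·9.81·cos 44.8° = 786.6 N.
The friction needed for equilibrium is m g sin θ + P = 781.1 + 400 = 1181 N, measured positive up-slope.
Maximum static friction available: μ_s N = 0.62 × 786.6 = 487.7 N.
Since |1181| > 487.7 N, static friction cannot hold it; the machine part slides down the incline and kinetic friction applies: f = μ_k N = 0.56 × 786.6 = 440 N.

f ≈ 440 N (up the incline)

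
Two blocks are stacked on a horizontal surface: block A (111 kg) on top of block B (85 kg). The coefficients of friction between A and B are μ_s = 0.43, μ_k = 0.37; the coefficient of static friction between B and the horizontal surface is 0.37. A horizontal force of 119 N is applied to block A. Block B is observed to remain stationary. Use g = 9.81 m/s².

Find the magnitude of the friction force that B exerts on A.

Between the blocks, N₁ = m_A g = 1089 N.
Maximum static friction on A from B: μ_s N₁ = 0.43×1089 = 468.2 N.
P = 119 N is within that limit, so A and B move together (both at rest); the A–B friction is simply f₁ = P = 119 N.
B experiences an equal 119 N forward from A (third law). B is in equilibrium, so the floor supplies f₂ = 119 N of static friction (limit μ_s(m_A+m_B)g = 711.4 N, not exceeded).

f ≈ 119 N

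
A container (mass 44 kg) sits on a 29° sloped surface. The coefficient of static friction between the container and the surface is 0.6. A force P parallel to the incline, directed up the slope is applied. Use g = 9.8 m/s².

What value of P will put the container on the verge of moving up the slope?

P ≈ 435 N

At impending motion up the slope, friction acts down-slope at its limit: f = μ_s N.
P is parallel to the surface, so N = m g cos θ = 377 N.
Along the incline: P = m g sin θ + μ_s N = 209 + 0.6×377 = 435 N.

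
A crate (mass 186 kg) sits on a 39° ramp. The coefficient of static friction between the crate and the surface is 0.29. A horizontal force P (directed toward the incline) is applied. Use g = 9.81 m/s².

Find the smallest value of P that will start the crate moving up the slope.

At impending motion up the slope, friction acts down-slope at its limit: f = μ_s N.
Perpendicular to the incline: N = m g cos θ + P sin θ.
Along the incline: P cos θ = m g sin θ + μ_s N = m g sin θ + μ_s (m g cos θ + P sin θ).
Solving, P (cos θ − μ_s sin θ) = m g (sin θ + μ_s cos θ), so P = 186×9.81×(sin 39° + 0.29 cos 39°)/(cos 39° − 0.29 sin 39°) = 1820×0.8547/0.5946 = 2620 N.

P ≈ 2620 N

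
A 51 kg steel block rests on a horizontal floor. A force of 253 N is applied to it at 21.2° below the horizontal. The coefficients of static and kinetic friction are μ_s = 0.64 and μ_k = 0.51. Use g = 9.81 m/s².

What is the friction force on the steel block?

N = m g + P sin α = 500.3 + 253×sin 21.2° = 591.8 N.
The horizontal driving force is P cos α = 235.9 N, so equilibrium needs friction f = 235.9 N.
μ_s N = 0.64 × 591.8 = 378.8 N.
235.9 ≤ 378.8 N → static; friction equals the required 236 N.

f ≈ 236 N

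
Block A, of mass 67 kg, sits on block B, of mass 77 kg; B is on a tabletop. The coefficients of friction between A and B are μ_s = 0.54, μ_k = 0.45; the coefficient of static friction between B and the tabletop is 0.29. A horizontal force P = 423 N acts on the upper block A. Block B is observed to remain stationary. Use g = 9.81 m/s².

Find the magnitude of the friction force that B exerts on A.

Between the blocks, N₁ = m_A g = 657.3 N.
Maximum static friction on A from B: μ_s N₁ = 0.54×657.3 = 354.9 N.
P = 423 N exceeds that limit, so A slips over B and the interface friction becomes kinetic: f₁ = μ_k N₁ = 0.45×657.3 = 296 N.
By Newton's third law B feels 296 N forward from A. With B stationary, the floor's static friction on B balances it: f₂ = 296 N (well within μ_s(m_A+m_B)g = 409.7 N).

f ≈ 296 N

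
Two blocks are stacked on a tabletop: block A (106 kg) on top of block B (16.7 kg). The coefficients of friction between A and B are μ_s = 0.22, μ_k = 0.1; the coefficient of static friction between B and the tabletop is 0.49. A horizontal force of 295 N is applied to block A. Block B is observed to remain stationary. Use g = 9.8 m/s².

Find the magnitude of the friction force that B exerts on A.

f ≈ 104 N

The normal force B exerts on A is simply A's weight, N₁ = 1039 N.
So the A–B interface can sustain at most μ_s N₁ = 228.5 N of static friction.
P = 295 N exceeds that limit, so A slips over B and the interface friction becomes kinetic: f₁ = μ_k N₁ = 0.1×1039 = 104 N.
By Newton's third law B feels 104 N forward from A. With B stationary, the floor's static friction on B balances it: f₂ = 104 N (well within μ_s(m_A+m_B)g = 589.2 N).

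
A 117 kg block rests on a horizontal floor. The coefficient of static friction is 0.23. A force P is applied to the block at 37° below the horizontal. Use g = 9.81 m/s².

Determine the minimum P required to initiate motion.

P ≈ 400 N

N = m g + P sin α (the push presses the block into the horizontal floor).
At impending slip, P cos α = μ_s N = μ_s (m g + P sin α).
Solving: P (cos α − μ_s sin α) = μ_s m g → P = 0.23×1150/(cos 37° − 0.23 sin 37°) = 264/0.6602 = 400 N.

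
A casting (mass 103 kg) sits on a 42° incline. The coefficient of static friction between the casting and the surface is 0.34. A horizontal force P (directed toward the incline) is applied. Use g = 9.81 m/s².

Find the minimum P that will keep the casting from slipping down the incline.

The casting tends to slide down (tan θ > μ_s), so at the point of impending slip friction acts up-slope at its limit: f = μ_s N.
Perpendicular to the incline: N = m g cos θ + P sin θ.
Along the incline: P cos θ + μ_s N = m g sin θ, i.e. P cos θ + μ_s (m g cos θ + P sin θ) = m g sin θ.
Solving, P (cos θ + μ_s sin θ) = m g (sin θ − μ_s cos θ), so P = 1010×0.4165/0.9706 = 434 N.

P_min ≈ 434 N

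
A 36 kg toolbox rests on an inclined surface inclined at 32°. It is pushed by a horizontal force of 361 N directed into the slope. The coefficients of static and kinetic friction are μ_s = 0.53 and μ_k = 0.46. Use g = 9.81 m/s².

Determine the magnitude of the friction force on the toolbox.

The horizontal push has a component P sin θ into the surface, so N = m g cos θ + P sin θ = 299.5 + 191.3 = 490.8 N.
Parallel to the incline: P cos θ − m g sin θ = 306.1 − 187.1 = 119 N; the friction needed to balance this is 119 N acting down the slope.
The limit of static friction is μ_s N = 260.1 N.
Since 119 N is within the 260.1 N limit, the toolbox stays put and friction is exactly 119 N.

f ≈ 119 N (down the incline)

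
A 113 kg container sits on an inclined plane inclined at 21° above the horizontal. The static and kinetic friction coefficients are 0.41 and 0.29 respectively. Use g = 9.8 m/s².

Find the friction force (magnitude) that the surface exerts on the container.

f ≈ 397 N (up the incline)

Normal force: N = m g cos θ = 113 × 9.8 × cos 21° = 1034 N.
Along the slope the weight component is m g sin θ = 396.9 N; friction must supply exactly this, acting up-slope.
The static-friction ceiling is μ_s N = 0.41 × 1034 = 423.9 N.
Since |396.9| ≤ 423.9 N, static friction is sufficient; f equals the required value, not μ_s N.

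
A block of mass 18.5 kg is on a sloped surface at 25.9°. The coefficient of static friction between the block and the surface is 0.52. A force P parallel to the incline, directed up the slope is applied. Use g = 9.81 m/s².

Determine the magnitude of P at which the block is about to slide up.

P ≈ 164 N

At impending motion up the slope, friction acts down-slope at its limit: f = μ_s N.
P is parallel to the surface, so N = m g cos θ = 163 N.
Along the incline: P = m g sin θ + μ_s N = 79.3 + 0.52×163 = 164 N.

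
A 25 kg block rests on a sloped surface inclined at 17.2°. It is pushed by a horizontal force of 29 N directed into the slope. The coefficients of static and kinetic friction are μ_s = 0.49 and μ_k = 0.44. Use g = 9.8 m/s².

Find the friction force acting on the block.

f ≈ 44.7 N (up the incline)

The horizontal push has a component P sin θ into the surface, so N = m g cos θ + P sin θ = 234 + 8.576 = 242.6 N.
Along the incline, the net driving force (taking up-slope positive) is P cos θ − m g sin θ = 27.7 − 72.45 = -44.75 N, so equilibrium requires friction f = 44.75 N (up-slope).
Maximum static friction: μ_s N = 0.49 × 242.6 = 118.9 N.
Since 44.75 N is within the 118.9 N limit, the block stays put and friction is exactly 44.7 N.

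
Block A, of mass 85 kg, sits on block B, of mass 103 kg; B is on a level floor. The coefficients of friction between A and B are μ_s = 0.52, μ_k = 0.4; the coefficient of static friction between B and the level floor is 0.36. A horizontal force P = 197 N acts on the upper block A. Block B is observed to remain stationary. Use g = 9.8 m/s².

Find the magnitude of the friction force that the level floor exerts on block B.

Between the blocks, N₁ = m_A g = 833 N.
So the A–B interface can sustain at most μ_s N₁ = 433.2 N of static friction.
P = 197 N is within that limit, so A and B move together (both at rest); the A–B friction is simply f₁ = P = 197 N.
B experiences an equal 197 N forward from A (third law). B is in equilibrium, so the floor supplies f₂ = 197 N of static friction (limit μ_s(m_A+m_B)g = 663.3 N, not exceeded).

f ≈ 197 N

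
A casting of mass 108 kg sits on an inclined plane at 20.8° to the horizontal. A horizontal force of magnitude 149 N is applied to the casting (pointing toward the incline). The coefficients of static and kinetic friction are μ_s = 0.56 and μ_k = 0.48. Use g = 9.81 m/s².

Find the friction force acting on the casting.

Normal direction: N = m g cos θ + P sin θ = 1043 N.
Parallel to the incline: P cos θ − m g sin θ = 139.3 − 376.2 = -236.9 N; the friction needed to balance this is 236.9 N acting up the slope.
Maximum static friction: μ_s N = 0.56 × 1043 = 584.3 N.
Since 236.9 N is within the 584.3 N limit, the casting stays put and friction is exactly 237 N.

f ≈ 237 N (up the incline)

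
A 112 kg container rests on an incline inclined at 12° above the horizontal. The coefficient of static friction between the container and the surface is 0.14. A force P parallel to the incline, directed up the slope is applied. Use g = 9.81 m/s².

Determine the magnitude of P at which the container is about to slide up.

At impending motion up the slope, friction acts down-slope at its limit: f = μ_s N.
P is parallel to the surface, so N = m g cos θ = 1070 N.
Along the incline: P = m g sin θ + μ_s N = 228 + 0.14×1070 = 379 N.

P ≈ 379 N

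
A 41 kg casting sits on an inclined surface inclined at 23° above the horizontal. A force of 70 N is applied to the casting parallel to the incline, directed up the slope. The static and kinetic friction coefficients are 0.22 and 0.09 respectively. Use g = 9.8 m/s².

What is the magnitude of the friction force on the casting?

f ≈ 33.3 N (up the incline)

The normal reaction is N = m g cos θ = 369.9 N.
Parallel to the incline, ΣF = 0 gives f = m g sin θ − P = 157 − 70 = 87 N (up-slope positive).
Static friction can supply at most μ_s N = 81.37 N.
Since |87| > 81.37 N, static friction cannot hold it; the casting slides down the incline and kinetic friction applies: f = μ_k N = 0.09 × 369.9 = 33.3 N.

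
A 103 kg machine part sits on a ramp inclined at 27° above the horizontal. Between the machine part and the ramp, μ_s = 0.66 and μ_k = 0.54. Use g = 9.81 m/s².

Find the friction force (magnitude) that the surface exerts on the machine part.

f ≈ 459 N (up the incline)

Perpendicular to the surface, N = m g cos θ = 103·9.81·cos 27° = 900.3 N.
For equilibrium along the incline, friction must balance the weight component: f = m g sin θ = 458.7 N up the slope.
The static-friction ceiling is μ_s N = 0.66 × 900.3 = 594.2 N.
Since |458.7| ≤ 594.2 N, static friction is sufficient; f equals the required value, not μ_s N.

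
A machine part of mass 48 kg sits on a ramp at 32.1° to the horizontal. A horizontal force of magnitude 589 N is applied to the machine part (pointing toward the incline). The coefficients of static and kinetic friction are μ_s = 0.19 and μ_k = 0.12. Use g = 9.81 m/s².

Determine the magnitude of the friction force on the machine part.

f ≈ 85.4 N (down the incline)

Normal direction: N = m g cos θ + P sin θ = 711.9 N.
Along the incline, the net driving force (taking up-slope positive) is P cos θ − m g sin θ = 499 − 250.2 = 248.7 N, so equilibrium requires friction f = -248.7 N (down-slope).
Maximum static friction: μ_s N = 0.19 × 711.9 = 135.3 N.
The required 248.7 N exceeds the static limit, so the machine part slides up-slope and f = μ_k N = 0.12×711.9 = 85.4 N.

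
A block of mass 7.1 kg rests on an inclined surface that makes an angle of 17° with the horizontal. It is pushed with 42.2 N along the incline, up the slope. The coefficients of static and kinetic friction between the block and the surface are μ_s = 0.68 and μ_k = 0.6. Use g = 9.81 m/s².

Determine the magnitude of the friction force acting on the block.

The normal reaction is N = m g cos θ = 66.61 N.
The friction needed for equilibrium is m g sin θ − P = 20.36 − 42.2 = -21.84 N, measured positive up-slope.
The static-friction ceiling is μ_s N = 0.68 × 66.61 = 45.29 N.
Since |-21.84| ≤ 45.29 N, no slip — friction simply equals what equilibrium demands.

f ≈ 21.8 N (down the incline)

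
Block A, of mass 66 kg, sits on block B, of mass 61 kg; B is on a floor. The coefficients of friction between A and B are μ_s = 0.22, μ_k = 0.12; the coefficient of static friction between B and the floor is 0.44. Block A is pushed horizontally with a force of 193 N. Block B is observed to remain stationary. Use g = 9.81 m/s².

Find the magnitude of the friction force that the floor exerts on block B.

f ≈ 77.7 N

Normal force at the A–B interface: N₁ = m_A g = 647.5 N.
Maximum static friction on A from B: μ_s N₁ = 0.22×647.5 = 142.4 N.
Since P = 193 N > 142.4 N, A slides on B; the A–B friction is kinetic: f₁ = μ_k N₁ = 0.12×647.5 = 77.7 N.
By Newton's third law B feels 77.7 N forward from A. With B stationary, the floor's static friction on B balances it: f₂ = 77.7 N (well within μ_s(m_A+m_B)g = 548.2 N).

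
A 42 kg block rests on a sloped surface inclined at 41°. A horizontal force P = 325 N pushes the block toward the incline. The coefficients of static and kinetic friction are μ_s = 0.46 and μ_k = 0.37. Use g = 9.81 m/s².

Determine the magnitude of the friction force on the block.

f ≈ 25 N (up the incline)

The horizontal push has a component P sin θ into the surface, so N = m g cos θ + P sin θ = 311 + 213.2 = 524.2 N.
Parallel to the incline: P cos θ − m g sin θ = 245.3 − 270.3 = -25.03 N; the friction needed to balance this is 25.03 N acting up the slope.
The limit of static friction is μ_s N = 241.1 N.
|f_req| = 25.03 ≤ 241.1 N → the block is in equilibrium; friction equals the required value.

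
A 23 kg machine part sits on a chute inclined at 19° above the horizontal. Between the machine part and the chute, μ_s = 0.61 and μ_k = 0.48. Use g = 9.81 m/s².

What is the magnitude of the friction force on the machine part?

Normal force: N = m g cos θ = 23 × 9.81 × cos 19° = 213.3 N.
For equilibrium along the incline, friction must balance the weight component: f = m g sin θ = 73.46 N up the slope.
Static friction can supply at most μ_s N = 130.1 N.
Since |73.46| ≤ 130.1 N, the machine part remains in static equilibrium and friction takes exactly the required value.

f ≈ 73.5 N (up the incline)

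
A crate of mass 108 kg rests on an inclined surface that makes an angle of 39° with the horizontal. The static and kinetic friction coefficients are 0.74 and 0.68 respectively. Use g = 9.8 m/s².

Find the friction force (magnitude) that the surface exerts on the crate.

f ≈ 559 N (up the incline)

Normal force: N = m g cos θ = 108 × 9.8 × cos 39° = 822.5 N.
For equilibrium along the incline, friction must balance the weight component: f = m g sin θ = 666.1 N up the slope.
Static friction can supply at most μ_s N = 608.7 N.
|666.1| exceeds 608.7 N, so the crate slips down-slope; friction is kinetic, f = μ_k N = 0.68×822.5 = 559 N.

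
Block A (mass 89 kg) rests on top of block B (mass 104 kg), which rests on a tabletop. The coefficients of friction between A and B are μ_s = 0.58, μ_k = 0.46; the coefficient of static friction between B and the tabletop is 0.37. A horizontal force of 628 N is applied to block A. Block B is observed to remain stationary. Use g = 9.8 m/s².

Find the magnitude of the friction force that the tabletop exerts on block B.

Between the blocks, N₁ = m_A g = 872.2 N.
Maximum static friction on A from B: μ_s N₁ = 0.58×872.2 = 505.9 N.
Since P = 628 N > 505.9 N, A slides on B; the A–B friction is kinetic: f₁ = μ_k N₁ = 0.46×872.2 = 401 N.
By Newton's third law B feels 401 N forward from A. With B stationary, the floor's static friction on B balances it: f₂ = 401 N (well within μ_s(m_A+m_B)g = 699.8 N).

f ≈ 401 N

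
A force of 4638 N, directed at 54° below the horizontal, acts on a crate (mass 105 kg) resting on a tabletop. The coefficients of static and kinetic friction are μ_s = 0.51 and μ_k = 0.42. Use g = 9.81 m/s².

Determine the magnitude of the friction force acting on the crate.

f ≈ 2010 N

The vertical component of P adds to the normal force: N = m g + P sin α = 1030 + 3752 = 4782 N.
For equilibrium, f = P cos α = 4638×cos 54° = 2726 N.
μ_s N = 0.51 × 4782 = 2439 N.
2726 > 2439 N → the crate slides; f = μ_k N = 0.42×4782 = 2010 N.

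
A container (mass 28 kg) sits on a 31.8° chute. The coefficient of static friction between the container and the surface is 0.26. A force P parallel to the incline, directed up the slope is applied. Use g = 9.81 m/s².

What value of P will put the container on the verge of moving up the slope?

P ≈ 205 N

At impending motion up the slope, friction acts down-slope at its limit: f = μ_s N.
P is parallel to the surface, so N = m g cos θ = 233 N.
Along the incline: P = m g sin θ + μ_s N = 145 + 0.26×233 = 205 N.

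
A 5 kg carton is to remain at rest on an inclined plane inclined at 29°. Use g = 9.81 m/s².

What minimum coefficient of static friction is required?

μ_s,min ≈ 0.554

At the slip threshold m g sin θ = μ_s m g cos θ, so μ_s,min = tan θ.
μ_s,min = tan 29° = 0.554.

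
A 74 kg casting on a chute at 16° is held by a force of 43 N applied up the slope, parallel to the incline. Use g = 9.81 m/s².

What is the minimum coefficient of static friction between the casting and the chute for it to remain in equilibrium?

N = m g cos θ = 697.8 N.
Friction must make up the shortfall along the incline: f = m g sin θ − P = 200.1 − 43 = 157.1 N.
At the threshold f = μ_s N, so μ_s,min = 157.1/697.8 = 0.225.

μ_s,min ≈ 0.225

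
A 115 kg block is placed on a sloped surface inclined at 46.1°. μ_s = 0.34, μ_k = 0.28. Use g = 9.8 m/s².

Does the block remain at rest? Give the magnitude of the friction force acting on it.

f ≈ 219 N

N = m g cos θ = 781 N.
Down-slope weight component: m g sin θ = 812 N.
μ_s N = 266 N.
812 > 266 N, so it slides; kinetic friction f = μ_k N = 0.28×781 = 219 N.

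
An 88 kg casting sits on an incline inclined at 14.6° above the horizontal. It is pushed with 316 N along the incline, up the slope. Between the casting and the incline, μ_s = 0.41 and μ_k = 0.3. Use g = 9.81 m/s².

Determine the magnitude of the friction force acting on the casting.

f ≈ 98.4 N (down the incline)

Normal force: N = m g cos θ = 88 × 9.81 × cos 14.6° = 835.4 N.
The friction needed for equilibrium is m g sin θ − P = 217.6 − 316 = -98.39 N, measured positive up-slope.
Static friction can supply at most μ_s N = 342.5 N.
Since |-98.39| ≤ 342.5 N, the casting remains in static equilibrium and friction takes exactly the required value.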